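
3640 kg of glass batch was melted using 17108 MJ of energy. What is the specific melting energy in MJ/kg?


Rearrange E = m * s for s:
  s = E / m
  s = 17108 / 3640 = 4.7 MJ/kg

4.7 MJ/kg


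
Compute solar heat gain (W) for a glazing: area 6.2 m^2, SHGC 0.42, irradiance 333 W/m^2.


Solar heat gain: Q = Area * SHGC * Irradiance
  Q = 6.2 * 0.42 * 333 = 867.1 W

867.1 W


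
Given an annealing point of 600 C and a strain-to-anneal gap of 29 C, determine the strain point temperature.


Strain point = annealing point - difference:
  T_strain = 600 - 29 = 571 C

571 C


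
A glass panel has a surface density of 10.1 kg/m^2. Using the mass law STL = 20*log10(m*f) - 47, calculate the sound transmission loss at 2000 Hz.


Mass law: STL = 20 * log10(m * f) - 47
  m * f = 10.1 * 2000 = 20200
  log10(20200) = 4.30535
  STL = 20 * 4.30535 - 47 = 86.107 - 47 = 39.1 dB

39.1 dB


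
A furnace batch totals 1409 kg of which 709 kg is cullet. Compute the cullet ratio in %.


Cullet ratio = (cullet mass / total batch mass) * 100
  Ratio = 709 / 1409 * 100 = 50.32%

50.32%


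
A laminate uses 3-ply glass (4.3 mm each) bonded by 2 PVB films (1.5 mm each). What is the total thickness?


Total thickness = glass contribution + PVB contribution
  Glass: 3 * 4.3 = 12.9 mm
  PVB: 2 * 1.5 = 3.0 mm
  Total = 12.9 + 3.0 = 15.9 mm

15.9 mm


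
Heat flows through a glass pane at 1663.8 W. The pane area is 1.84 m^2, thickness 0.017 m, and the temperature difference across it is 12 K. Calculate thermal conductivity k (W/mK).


Fourier's law rearranged: k = Q * t / (A * dT)
  Numerator = 1663.8 * 0.017 = 28.2846
  Denominator = 1.84 * 12 = 22.08
  k = 28.2846 / 22.08 = 1.281 W/mK

1.281 W/mK


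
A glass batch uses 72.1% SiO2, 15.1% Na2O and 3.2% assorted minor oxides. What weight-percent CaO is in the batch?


Pieces sum to 100%:
  CaO = 100 - (SiO2 + Na2O + others)
  CaO = 100 - (72.1 + 15.1 + 3.2) = 9.6%

9.6%


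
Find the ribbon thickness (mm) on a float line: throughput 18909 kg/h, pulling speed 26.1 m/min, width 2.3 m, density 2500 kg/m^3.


Ribbon cross-section from mass balance:
  Volume rate = throughput / density = 18909 / 2500 = 7.5636 m^3/h
  thickness = volume rate / (speed * 60 * width), i.e.
  thickness = throughput / (60 * speed * width * density) * 1000
  thickness = 18909 / (60 * 26.1 * 2.3 * 2500) * 1000 = 2.1 mm

2.1 mm


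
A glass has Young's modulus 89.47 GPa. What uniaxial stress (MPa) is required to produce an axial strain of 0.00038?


Rearrange E = sigma / epsilon:
  sigma = E * epsilon
  E (MPa) = 89.47 * 1000 = 89470
  sigma = 89470 * 0.00038 = 34.0 MPa

34.0 MPa


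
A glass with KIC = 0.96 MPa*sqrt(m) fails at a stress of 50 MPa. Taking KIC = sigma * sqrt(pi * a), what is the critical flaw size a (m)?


Rearrange KIC = sigma * sqrt(pi * a):
  sqrt(pi * a) = KIC / sigma
  sqrt(pi * a) = 0.96 / 50 = 0.0192
  a = (KIC / sigma)^2 / pi
  a = 0.0192^2 / pi = 0.0001173 m

0.0001173 m


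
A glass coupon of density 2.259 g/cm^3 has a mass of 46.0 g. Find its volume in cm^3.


Rearrange rho = m / V:
  V = m / rho
  V = 46.0 / 2.259 = 20.363 cm^3

20.363 cm^3


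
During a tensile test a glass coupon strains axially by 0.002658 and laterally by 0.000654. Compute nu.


Poisson's ratio: nu = lateral strain / axial strain
  nu = 0.000654 / 0.002658 = 0.246

0.246


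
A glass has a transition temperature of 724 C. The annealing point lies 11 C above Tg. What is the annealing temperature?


The annealing temperature is Tg plus the offset:
  T_anneal = 724 + 11 = 735 C

735 C


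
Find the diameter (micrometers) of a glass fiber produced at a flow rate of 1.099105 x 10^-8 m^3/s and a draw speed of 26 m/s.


Cross-sectional area from continuity:
  A = Q / v = 1.099105 x 10^-8 / 26 = 4.227327 x 10^-10 m^2
Diameter from circular cross-section:
  d = sqrt(4A / pi) * 10^6 (m -> um)
  d = sqrt(4 * 4.227327 x 10^-10 / pi) * 10^6 = 23.2 um

23.2 um


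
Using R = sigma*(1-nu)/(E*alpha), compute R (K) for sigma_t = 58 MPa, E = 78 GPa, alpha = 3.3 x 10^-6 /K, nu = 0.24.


Thermal shock resistance: R = sigma * (1 - nu) / (E * alpha)
  Numerator = 58 * (1 - 0.24) = 44.08
  Denominator = 78 * 1000 * (3.3 x 10^-6) = 0.2574
  R = 44.08 / 0.2574 = 171.3 K

171.3 K


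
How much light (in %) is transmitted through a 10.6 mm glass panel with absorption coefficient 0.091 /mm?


Beer-Lambert law: T = exp(-alpha * thickness)
  exponent = -0.091 * 10.6 = -0.9646
  T = exp(-0.9646) = 0.3811
  Percentage = 0.3811 * 100 = 38.11%

38.11%


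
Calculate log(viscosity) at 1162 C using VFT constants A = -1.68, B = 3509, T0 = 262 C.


VFT equation: log(eta) = A + B / (T - T0)
  T - T0 = 1162 - 262 = 900
  B / (T - T0) = 3509 / 900 = 3.899
  log(eta) = -1.68 + 3.899 = 2.219

2.219


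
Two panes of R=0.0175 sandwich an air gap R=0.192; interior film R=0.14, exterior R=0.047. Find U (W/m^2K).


Total thermal resistance (series):
  R_total = R_in + R_glass + R_air + R_glass + R_out
  R_total = 0.14 + 0.0175 + 0.192 + 0.0175 + 0.047 = 0.414 m^2K/W
U-value = 1 / R_total = 1 / 0.414 = 2.415 W/m^2K

2.415 W/m^2K


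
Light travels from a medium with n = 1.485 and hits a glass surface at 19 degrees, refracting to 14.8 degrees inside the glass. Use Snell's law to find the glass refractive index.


Apply Snell's law: n1 * sin(theta1) = n2 * sin(theta2)
  n2 = n1 * sin(theta1) / sin(theta2)
  sin(19) = 0.325568
  sin(14.8) = 0.255446
  n2 = 1.485 * 0.325568 / 0.255446 = 1.8926

1.8926


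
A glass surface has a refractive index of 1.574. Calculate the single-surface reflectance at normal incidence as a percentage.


Fresnel reflectance at normal incidence:
  R = ((n - 1)/(n + 1))^2
  (n - 1)/(n + 1) = (1.574 - 1)/(1.574 + 1) = 0.222999
  R = 0.222999^2 = 0.0497286
  R(%) = 0.0497286 * 100 = 4.973%

4.973%


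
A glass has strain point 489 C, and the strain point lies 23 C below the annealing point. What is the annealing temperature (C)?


T_anneal = T_strain + gap:
  T_anneal = 489 + 23 = 512 C

512 C


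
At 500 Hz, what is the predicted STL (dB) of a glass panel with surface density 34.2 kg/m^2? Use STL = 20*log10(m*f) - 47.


Mass law: STL = 20 * log10(m * f) - 47
  m * f = 34.2 * 500 = 17100
  log10(17100) = 4.233
  STL = 20 * 4.233 - 47 = 84.66 - 47 = 37.7 dB

37.7 dB


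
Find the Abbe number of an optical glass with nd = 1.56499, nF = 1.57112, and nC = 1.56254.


Abbe number formula: Vd = (nd - 1) / (nF - nC)
  nd - 1 = 1.56499 - 1 = 0.56499
  nF - nC = 1.57112 - 1.56254 = 0.00858
  Vd = 0.56499 / 0.00858 = 65.85

65.85


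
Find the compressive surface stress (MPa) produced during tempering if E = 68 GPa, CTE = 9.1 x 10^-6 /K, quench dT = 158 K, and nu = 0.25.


Tempering stress: sigma = E * alpha * dT / (1 - nu)
  E (MPa) = 68 * 1000 = 68000
  Numerator = 68000 * (9.1 x 10^-6) * 158 = 97.7704
  Denominator = 1 - 0.25 = 0.75
  sigma = 97.7704 / 0.75 = 130.4 MPa

130.4 MPa


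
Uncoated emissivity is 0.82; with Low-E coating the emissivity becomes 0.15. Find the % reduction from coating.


Percentage reduction = (1 - coated/uncoated) * 100
  Ratio = 0.15 / 0.82 = 0.1829
  Reduction = (1 - 0.1829) * 100 = 81.7%

81.7%


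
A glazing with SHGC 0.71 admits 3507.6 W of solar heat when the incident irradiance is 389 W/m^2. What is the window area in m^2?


Rearrange Q = Area * SHGC * Irradiance:
  Area = Q / (SHGC * Irradiance)
  Area = 3507.6 / (0.71 * 389) = 12.7 m^2

12.7 m^2


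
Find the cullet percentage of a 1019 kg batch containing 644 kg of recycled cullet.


Cullet ratio = (cullet mass / total batch mass) * 100
  Ratio = 644 / 1019 * 100 = 63.2%

63.2%


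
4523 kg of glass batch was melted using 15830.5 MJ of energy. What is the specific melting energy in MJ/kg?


Rearrange E = m * s for s:
  s = E / m
  s = 15830.5 / 4523 = 3.5 MJ/kg

3.5 MJ/kg


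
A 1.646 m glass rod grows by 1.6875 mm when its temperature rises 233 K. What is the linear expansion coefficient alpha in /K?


Rearrange dL = alpha * L0 * dT for alpha:
  alpha = dL / (L0 * dT)
  alpha = (1.6875 / 1000) / (1.646 * 233) = 0.0000044 /K = 4.4 x 10^-6 /K

4.4 x 10^-6 /K


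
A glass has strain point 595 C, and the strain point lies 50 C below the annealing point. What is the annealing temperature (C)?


T_anneal = T_strain + gap:
  T_anneal = 595 + 50 = 645 C

645 C


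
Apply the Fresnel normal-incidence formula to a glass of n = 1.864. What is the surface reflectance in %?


Fresnel reflectance at normal incidence:
  R = ((n - 1)/(n + 1))^2
  (n - 1)/(n + 1) = (1.864 - 1)/(1.864 + 1) = 0.301676
  R = 0.301676^2 = 0.0910084
  R(%) = 0.0910084 * 100 = 9.101%

9.101%


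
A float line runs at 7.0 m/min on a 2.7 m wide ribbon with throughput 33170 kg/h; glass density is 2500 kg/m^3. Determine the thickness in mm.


Ribbon cross-section from mass balance:
  Volume rate = throughput / density = 33170 / 2500 = 13.268 m^3/h
  thickness = volume rate / (speed * 60 * width), i.e.
  thickness = throughput / (60 * speed * width * density) * 1000
  thickness = 33170 / (60 * 7.0 * 2.7 * 2500) * 1000 = 11.7 mm

11.7 mm


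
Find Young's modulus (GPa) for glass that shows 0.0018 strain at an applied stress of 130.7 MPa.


Young's modulus: E = stress / strain
  E = 130.7 MPa / 0.0018 = 72611.11 MPa
Convert to GPa: 72611.11 / 1000 = 72.61 GPa

72.61 GPa


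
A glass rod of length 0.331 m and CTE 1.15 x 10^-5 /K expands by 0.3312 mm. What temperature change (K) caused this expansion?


Rearrange dL = alpha * L0 * dT for dT:
  dT = dL / (alpha * L0)
  dL (m) = 0.3312 / 1000 = 0.0003312
  dT = 0.0003312 / ((1.15 x 10^-5) * 0.331) = 87.0 K

87.0 K


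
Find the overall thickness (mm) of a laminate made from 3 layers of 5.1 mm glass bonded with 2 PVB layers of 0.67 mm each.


Total thickness = glass contribution + PVB contribution
  Glass: 3 * 5.1 = 15.3 mm
  PVB: 2 * 0.67 = 1.34 mm
  Total = 15.3 + 1.34 = 16.64 mm

16.64 mm


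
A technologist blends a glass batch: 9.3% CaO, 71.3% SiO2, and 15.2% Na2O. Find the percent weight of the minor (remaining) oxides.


Sum the three major oxides:
  SiO2 + Na2O + CaO = 71.3 + 15.2 + 9.3 = 95.8%
Subtract from 100%:
  Others = 100 - 95.8 = 4.2%

4.2%


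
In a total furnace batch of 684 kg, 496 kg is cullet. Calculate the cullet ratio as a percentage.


Cullet ratio = (cullet mass / total batch mass) * 100
  Ratio = 496 / 684 * 100 = 72.51%

72.51%


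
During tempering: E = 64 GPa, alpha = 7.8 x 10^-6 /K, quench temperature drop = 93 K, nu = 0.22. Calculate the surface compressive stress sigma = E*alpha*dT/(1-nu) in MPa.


Tempering stress: sigma = E * alpha * dT / (1 - nu)
  E (MPa) = 64 * 1000 = 64000
  Numerator = 64000 * (7.8 x 10^-6) * 93 = 46.4256
  Denominator = 1 - 0.22 = 0.78
  sigma = 46.4256 / 0.78 = 59.5 MPa

59.5 MPa


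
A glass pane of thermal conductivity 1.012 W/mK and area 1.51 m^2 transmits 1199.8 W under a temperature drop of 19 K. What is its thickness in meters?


Fourier's law: t = k * A * dT / Q
  t = 1.012 * 1.51 * 19 / 1199.8
  t = 29.03428 / 1199.8 = 0.0242 m

0.0242 m


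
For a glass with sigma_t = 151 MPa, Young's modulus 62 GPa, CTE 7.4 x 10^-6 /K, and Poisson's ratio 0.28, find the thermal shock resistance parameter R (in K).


Thermal shock resistance: R = sigma * (1 - nu) / (E * alpha)
  Numerator = 151 * (1 - 0.28) = 108.72
  Denominator = 62 * 1000 * (7.4 x 10^-6) = 0.4588
  R = 108.72 / 0.4588 = 237.0 K

237.0 K


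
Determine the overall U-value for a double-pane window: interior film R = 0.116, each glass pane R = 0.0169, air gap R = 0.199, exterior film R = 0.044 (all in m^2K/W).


Total thermal resistance (series):
  R_total = R_in + R_glass + R_air + R_glass + R_out
  R_total = 0.116 + 0.0169 + 0.199 + 0.0169 + 0.044 = 0.3928 m^2K/W
U-value = 1 / R_total = 1 / 0.3928 = 2.546 W/m^2K

2.546 W/m^2K


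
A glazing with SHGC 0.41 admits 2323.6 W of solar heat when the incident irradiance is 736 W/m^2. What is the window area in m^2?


Rearrange Q = Area * SHGC * Irradiance:
  Area = Q / (SHGC * Irradiance)
  Area = 2323.6 / (0.41 * 736) = 7.7 m^2

7.7 m^2


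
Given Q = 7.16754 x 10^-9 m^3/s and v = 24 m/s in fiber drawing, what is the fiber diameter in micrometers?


Cross-sectional area from continuity:
  A = Q / v = 7.16754 x 10^-9 / 24 = 2.986475 x 10^-10 m^2
Diameter from circular cross-section:
  d = sqrt(4A / pi) * 10^6 (m -> um)
  d = sqrt(4 * 2.986475 x 10^-10 / pi) * 10^6 = 19.5 um

19.5 um


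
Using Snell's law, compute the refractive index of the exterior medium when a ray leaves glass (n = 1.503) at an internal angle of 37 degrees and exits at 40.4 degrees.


Apply Snell's law: n1 * sin(theta1) = n2 * sin(theta2)
  n2 = n1 * sin(theta1) / sin(theta2)
  sin(37) = 0.601815
  sin(40.4) = 0.64812
  n2 = 1.503 * 0.601815 / 0.64812 = 1.3956

1.3956


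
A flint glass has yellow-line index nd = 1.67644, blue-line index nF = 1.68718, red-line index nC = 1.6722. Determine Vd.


Abbe number formula: Vd = (nd - 1) / (nF - nC)
  nd - 1 = 1.67644 - 1 = 0.67644
  nF - nC = 1.68718 - 1.6722 = 0.01498
  Vd = 0.67644 / 0.01498 = 45.16

45.16


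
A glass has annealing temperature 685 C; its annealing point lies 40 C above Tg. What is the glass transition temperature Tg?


Rearrange T_anneal = Tg + offset for Tg:
  Tg = T_anneal - offset = 685 - 40 = 645 C

645 C


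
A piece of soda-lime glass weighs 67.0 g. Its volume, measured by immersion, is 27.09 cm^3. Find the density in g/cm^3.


Use the definition of density:
  rho = mass / volume
  rho = 67.0 / 27.09 = 2.473 g/cm^3

2.473 g/cm^3


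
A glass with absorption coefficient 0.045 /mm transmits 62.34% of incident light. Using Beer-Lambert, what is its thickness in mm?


Rearrange T = exp(-alpha * thickness):
  thickness = -ln(T) / alpha
  T = 62.34/100 = 0.6234
  ln(T) = -0.47257
  -ln(T) = 0.47257
  thickness = 0.47257 / 0.045 = 10.5 mm

10.5 mm


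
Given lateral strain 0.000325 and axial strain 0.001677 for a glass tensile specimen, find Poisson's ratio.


Poisson's ratio: nu = lateral strain / axial strain
  nu = 0.000325 / 0.001677 = 0.1938

0.1938


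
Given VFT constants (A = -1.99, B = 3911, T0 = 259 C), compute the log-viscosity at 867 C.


VFT equation: log(eta) = A + B / (T - T0)
  T - T0 = 867 - 259 = 608
  B / (T - T0) = 3911 / 608 = 6.433
  log(eta) = -1.99 + 6.433 = 4.443

4.443


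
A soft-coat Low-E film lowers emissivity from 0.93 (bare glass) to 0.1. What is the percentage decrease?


Percentage reduction = (1 - coated/uncoated) * 100
  Ratio = 0.1 / 0.93 = 0.1075
  Reduction = (1 - 0.1075) * 100 = 89.2%

89.2%


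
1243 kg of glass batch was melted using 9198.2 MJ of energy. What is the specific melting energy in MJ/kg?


Rearrange E = m * s for s:
  s = E / m
  s = 9198.2 / 1243 = 7.4 MJ/kg

7.4 MJ/kg


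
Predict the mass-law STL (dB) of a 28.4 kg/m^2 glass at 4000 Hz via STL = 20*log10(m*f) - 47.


Mass law: STL = 20 * log10(m * f) - 47
  m * f = 28.4 * 4000 = 113600
  log10(113600) = 5.05538
  STL = 20 * 5.05538 - 47 = 101.1076 - 47 = 54.1 dB

54.1 dB


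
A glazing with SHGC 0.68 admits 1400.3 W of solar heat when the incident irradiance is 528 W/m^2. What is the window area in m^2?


Rearrange Q = Area * SHGC * Irradiance:
  Area = Q / (SHGC * Irradiance)
  Area = 1400.3 / (0.68 * 528) = 3.9 m^2

3.9 m^2


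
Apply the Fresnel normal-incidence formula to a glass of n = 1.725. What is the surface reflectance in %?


Fresnel reflectance at normal incidence:
  R = ((n - 1)/(n + 1))^2
  (n - 1)/(n + 1) = (1.725 - 1)/(1.725 + 1) = 0.266055
  R = 0.266055^2 = 0.0707853
  R(%) = 0.0707853 * 100 = 7.079%

7.079%


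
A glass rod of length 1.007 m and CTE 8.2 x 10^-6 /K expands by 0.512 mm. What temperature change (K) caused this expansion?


Rearrange dL = alpha * L0 * dT for dT:
  dT = dL / (alpha * L0)
  dL (m) = 0.512 / 1000 = 0.000512
  dT = 0.000512 / ((8.2 x 10^-6) * 1.007) = 62.0 K

62.0 K


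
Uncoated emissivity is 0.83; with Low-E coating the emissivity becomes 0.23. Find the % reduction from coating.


Percentage reduction = (1 - coated/uncoated) * 100
  Ratio = 0.23 / 0.83 = 0.2771
  Reduction = (1 - 0.2771) * 100 = 72.3%

72.3%


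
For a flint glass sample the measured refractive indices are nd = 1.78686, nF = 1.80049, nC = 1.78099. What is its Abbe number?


Abbe number formula: Vd = (nd - 1) / (nF - nC)
  nd - 1 = 1.78686 - 1 = 0.78686
  nF - nC = 1.80049 - 1.78099 = 0.0195
  Vd = 0.78686 / 0.0195 = 40.35

40.35


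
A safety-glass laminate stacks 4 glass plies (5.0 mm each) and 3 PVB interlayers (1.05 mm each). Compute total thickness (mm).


Total thickness = glass contribution + PVB contribution
  Glass: 4 * 5.0 = 20.0 mm
  PVB: 3 * 1.05 = 3.15 mm
  Total = 20.0 + 3.15 = 23.15 mm

23.15 mm


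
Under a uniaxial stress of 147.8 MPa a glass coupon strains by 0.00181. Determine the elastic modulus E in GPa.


Young's modulus: E = stress / strain
  E = 147.8 MPa / 0.00181 = 81657.46 MPa
Convert to GPa: 81657.46 / 1000 = 81.66 GPa

81.66 GPa


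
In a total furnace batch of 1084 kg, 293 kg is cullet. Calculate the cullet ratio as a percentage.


Cullet ratio = (cullet mass / total batch mass) * 100
  Ratio = 293 / 1084 * 100 = 27.03%

27.03%


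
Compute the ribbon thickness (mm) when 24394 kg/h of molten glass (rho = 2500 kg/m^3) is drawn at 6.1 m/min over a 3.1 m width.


Ribbon cross-section from mass balance:
  Volume rate = throughput / density = 24394 / 2500 = 9.7576 m^3/h
  thickness = volume rate / (speed * 60 * width), i.e.
  thickness = throughput / (60 * speed * width * density) * 1000
  thickness = 24394 / (60 * 6.1 * 3.1 * 2500) * 1000 = 8.6 mm

8.6 mm


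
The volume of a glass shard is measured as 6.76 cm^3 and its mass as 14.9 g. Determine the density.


Use the definition of density:
  rho = mass / volume
  rho = 14.9 / 6.76 = 2.204 g/cm^3

2.204 g/cm^3


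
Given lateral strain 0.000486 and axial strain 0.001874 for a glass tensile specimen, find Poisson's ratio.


Poisson's ratio: nu = lateral strain / axial strain
  nu = 0.000486 / 0.001874 = 0.2593

0.2593


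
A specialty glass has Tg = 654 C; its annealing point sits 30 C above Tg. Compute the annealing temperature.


The annealing temperature is Tg plus the offset:
  T_anneal = 654 + 30 = 684 C

684 C


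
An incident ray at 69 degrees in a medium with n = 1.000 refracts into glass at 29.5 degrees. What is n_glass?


Apply Snell's law: n1 * sin(theta1) = n2 * sin(theta2)
  n2 = n1 * sin(theta1) / sin(theta2)
  sin(69) = 0.93358
  sin(29.5) = 0.492424
  n2 = 1.000 * 0.93358 / 0.492424 = 1.8959

1.8959


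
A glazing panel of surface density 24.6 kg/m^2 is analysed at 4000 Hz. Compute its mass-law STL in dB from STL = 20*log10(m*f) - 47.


Mass law: STL = 20 * log10(m * f) - 47
  m * f = 24.6 * 4000 = 98400
  log10(98400) = 4.993
  STL = 20 * 4.993 - 47 = 99.86 - 47 = 52.9 dB

52.9 dB


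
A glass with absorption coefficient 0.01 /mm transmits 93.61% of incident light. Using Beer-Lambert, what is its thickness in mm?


Rearrange T = exp(-alpha * thickness):
  thickness = -ln(T) / alpha
  T = 93.61/100 = 0.9361
  ln(T) = -0.06603
  -ln(T) = 0.06603
  thickness = 0.06603 / 0.01 = 6.6 mm

6.6 mm


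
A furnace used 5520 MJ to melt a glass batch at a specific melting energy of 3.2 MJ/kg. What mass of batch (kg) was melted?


Rearrange E = m * s for m:
  m = E / s
  m = 5520 / 3.2 = 1725.0 kg

1725.0 kg


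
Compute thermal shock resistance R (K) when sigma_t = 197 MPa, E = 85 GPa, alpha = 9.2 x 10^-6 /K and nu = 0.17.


Thermal shock resistance: R = sigma * (1 - nu) / (E * alpha)
  Numerator = 197 * (1 - 0.17) = 163.51
  Denominator = 85 * 1000 * (9.2 x 10^-6) = 0.782
  R = 163.51 / 0.782 = 209.1 K

209.1 K


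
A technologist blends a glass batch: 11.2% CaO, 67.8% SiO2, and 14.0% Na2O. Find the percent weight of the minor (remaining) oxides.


Sum the three major oxides:
  SiO2 + Na2O + CaO = 67.8 + 14.0 + 11.2 = 93.0%
Subtract from 100%:
  Others = 100 - 93.0 = 7.0%

7.0%


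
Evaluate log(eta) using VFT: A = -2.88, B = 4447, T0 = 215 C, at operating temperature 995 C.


VFT equation: log(eta) = A + B / (T - T0)
  T - T0 = 995 - 215 = 780
  B / (T - T0) = 4447 / 780 = 5.701
  log(eta) = -2.88 + 5.701 = 2.821

2.821


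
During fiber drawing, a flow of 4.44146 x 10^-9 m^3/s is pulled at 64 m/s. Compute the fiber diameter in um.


Cross-sectional area from continuity:
  A = Q / v = 4.44146 x 10^-9 / 64 = 6.939781 x 10^-11 m^2
Diameter from circular cross-section:
  d = sqrt(4A / pi) * 10^6 (m -> um)
  d = sqrt(4 * 6.939781 x 10^-11 / pi) * 10^6 = 9.4 um

9.4 um


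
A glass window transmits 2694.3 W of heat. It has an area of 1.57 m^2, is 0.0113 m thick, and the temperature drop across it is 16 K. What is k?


Fourier's law rearranged: k = Q * t / (A * dT)
  Numerator = 2694.3 * 0.0113 = 30.44559
  Denominator = 1.57 * 16 = 25.12
  k = 30.44559 / 25.12 = 1.212 W/mK

1.212 W/mK


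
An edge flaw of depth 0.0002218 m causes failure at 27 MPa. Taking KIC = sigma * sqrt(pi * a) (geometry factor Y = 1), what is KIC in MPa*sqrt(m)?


Fracture toughness: KIC = sigma * sqrt(pi * a)
  pi * a = pi * 0.0002218 = 0.000696805
  sqrt(pi * a) = 0.026397
  KIC = 27 * 0.026397 = 0.713 MPa*sqrt(m)

0.713 MPa*sqrt(m)


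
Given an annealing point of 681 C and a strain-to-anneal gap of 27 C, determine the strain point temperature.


Strain point = annealing point - difference:
  T_strain = 681 - 27 = 654 C

654 C


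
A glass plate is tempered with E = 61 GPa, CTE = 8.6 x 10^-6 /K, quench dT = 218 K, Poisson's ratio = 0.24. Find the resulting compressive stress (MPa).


Tempering stress: sigma = E * alpha * dT / (1 - nu)
  E (MPa) = 61 * 1000 = 61000
  Numerator = 61000 * (8.6 x 10^-6) * 218 = 114.3628
  Denominator = 1 - 0.24 = 0.76
  sigma = 114.3628 / 0.76 = 150.5 MPa

150.5 MPa


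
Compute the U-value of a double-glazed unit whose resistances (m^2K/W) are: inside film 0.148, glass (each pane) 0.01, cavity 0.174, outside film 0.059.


Total thermal resistance (series):
  R_total = R_in + R_glass + R_air + R_glass + R_out
  R_total = 0.148 + 0.01 + 0.174 + 0.01 + 0.059 = 0.401 m^2K/W
U-value = 1 / R_total = 1 / 0.401 = 2.494 W/m^2K

2.494 W/m^2K


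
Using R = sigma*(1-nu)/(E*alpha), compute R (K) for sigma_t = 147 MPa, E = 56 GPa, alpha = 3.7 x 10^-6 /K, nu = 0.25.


Thermal shock resistance: R = sigma * (1 - nu) / (E * alpha)
  Numerator = 147 * (1 - 0.25) = 110.25
  Denominator = 56 * 1000 * (3.7 x 10^-6) = 0.2072
  R = 110.25 / 0.2072 = 532.1 K

532.1 K


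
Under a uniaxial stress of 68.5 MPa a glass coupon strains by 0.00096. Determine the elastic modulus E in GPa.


Young's modulus: E = stress / strain
  E = 68.5 MPa / 0.00096 = 71354.17 MPa
Convert to GPa: 71354.17 / 1000 = 71.35 GPa

71.35 GPa


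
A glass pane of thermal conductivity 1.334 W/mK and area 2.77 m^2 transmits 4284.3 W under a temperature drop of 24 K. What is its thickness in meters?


Fourier's law: t = k * A * dT / Q
  t = 1.334 * 2.77 * 24 / 4284.3
  t = 88.68432 / 4284.3 = 0.0207 m

0.0207 m


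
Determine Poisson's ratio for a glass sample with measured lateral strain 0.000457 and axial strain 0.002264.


Poisson's ratio: nu = lateral strain / axial strain
  nu = 0.000457 / 0.002264 = 0.2019

0.2019


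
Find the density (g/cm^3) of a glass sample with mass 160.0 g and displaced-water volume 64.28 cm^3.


Use the definition of density:
  rho = mass / volume
  rho = 160.0 / 64.28 = 2.489 g/cm^3

2.489 g/cm^3


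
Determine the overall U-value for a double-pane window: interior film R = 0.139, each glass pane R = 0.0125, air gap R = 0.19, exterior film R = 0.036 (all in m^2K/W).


Total thermal resistance (series):
  R_total = R_in + R_glass + R_air + R_glass + R_out
  R_total = 0.139 + 0.0125 + 0.19 + 0.0125 + 0.036 = 0.39 m^2K/W
U-value = 1 / R_total = 1 / 0.39 = 2.564 W/m^2K

2.564 W/m^2K


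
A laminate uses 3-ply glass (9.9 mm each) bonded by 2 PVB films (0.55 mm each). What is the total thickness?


Total thickness = glass contribution + PVB contribution
  Glass: 3 * 9.9 = 29.7 mm
  PVB: 2 * 0.55 = 1.1 mm
  Total = 29.7 + 1.1 = 30.8 mm

30.8 mm


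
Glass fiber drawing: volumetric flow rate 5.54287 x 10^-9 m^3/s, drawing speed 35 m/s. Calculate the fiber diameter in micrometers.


Cross-sectional area from continuity:
  A = Q / v = 5.54287 x 10^-9 / 35 = 1.583677 x 10^-10 m^2
Diameter from circular cross-section:
  d = sqrt(4A / pi) * 10^6 (m -> um)
  d = sqrt(4 * 1.583677 x 10^-10 / pi) * 10^6 = 14.2 um

14.2 um


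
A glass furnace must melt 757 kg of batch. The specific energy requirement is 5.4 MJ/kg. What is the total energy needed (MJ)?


Total energy = mass * specific energy
  E = 757 * 5.4 = 4087.8 MJ

4087.8 MJ


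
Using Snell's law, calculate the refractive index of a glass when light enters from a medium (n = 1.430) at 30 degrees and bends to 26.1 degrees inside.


Apply Snell's law: n1 * sin(theta1) = n2 * sin(theta2)
  n2 = n1 * sin(theta1) / sin(theta2)
  sin(30) = 0.5
  sin(26.1) = 0.439939
  n2 = 1.430 * 0.5 / 0.439939 = 1.6252

1.6252


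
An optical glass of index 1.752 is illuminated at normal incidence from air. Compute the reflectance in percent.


Fresnel reflectance at normal incidence:
  R = ((n - 1)/(n + 1))^2
  (n - 1)/(n + 1) = (1.752 - 1)/(1.752 + 1) = 0.273256
  R = 0.273256^2 = 0.0746688
  R(%) = 0.0746688 * 100 = 7.467%

7.467%


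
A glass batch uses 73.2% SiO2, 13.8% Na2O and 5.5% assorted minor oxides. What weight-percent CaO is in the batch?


Pieces sum to 100%:
  CaO = 100 - (SiO2 + Na2O + others)
  CaO = 100 - (73.2 + 13.8 + 5.5) = 7.5%

7.5%


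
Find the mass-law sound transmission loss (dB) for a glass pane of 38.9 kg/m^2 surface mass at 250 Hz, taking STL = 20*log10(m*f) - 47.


Mass law: STL = 20 * log10(m * f) - 47
  m * f = 38.9 * 250 = 9725
  log10(9725) = 3.98789
  STL = 20 * 3.98789 - 47 = 79.7578 - 47 = 32.8 dB

32.8 dB


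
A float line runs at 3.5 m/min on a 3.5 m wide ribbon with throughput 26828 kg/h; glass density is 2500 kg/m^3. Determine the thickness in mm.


Ribbon cross-section from mass balance:
  Volume rate = throughput / density = 26828 / 2500 = 10.7312 m^3/h
  thickness = volume rate / (speed * 60 * width), i.e.
  thickness = throughput / (60 * speed * width * density) * 1000
  thickness = 26828 / (60 * 3.5 * 3.5 * 2500) * 1000 = 14.6 mm

14.6 mm


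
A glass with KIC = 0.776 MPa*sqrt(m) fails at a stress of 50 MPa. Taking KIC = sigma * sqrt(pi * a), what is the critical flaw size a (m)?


Rearrange KIC = sigma * sqrt(pi * a):
  sqrt(pi * a) = KIC / sigma
  sqrt(pi * a) = 0.776 / 50 = 0.01552
  a = (KIC / sigma)^2 / pi
  a = 0.01552^2 / pi = 0.0000767 m

0.0000767 m


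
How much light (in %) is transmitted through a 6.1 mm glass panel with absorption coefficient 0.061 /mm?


Beer-Lambert law: T = exp(-alpha * thickness)
  exponent = -0.061 * 6.1 = -0.3721
  T = exp(-0.3721) = 0.6893
  Percentage = 0.6893 * 100 = 68.93%

68.93%


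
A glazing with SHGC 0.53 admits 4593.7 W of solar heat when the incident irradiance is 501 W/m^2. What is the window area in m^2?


Rearrange Q = Area * SHGC * Irradiance:
  Area = Q / (SHGC * Irradiance)
  Area = 4593.7 / (0.53 * 501) = 17.3 m^2

17.3 m^2


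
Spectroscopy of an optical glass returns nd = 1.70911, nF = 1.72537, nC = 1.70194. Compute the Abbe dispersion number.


Abbe number formula: Vd = (nd - 1) / (nF - nC)
  nd - 1 = 1.70911 - 1 = 0.70911
  nF - nC = 1.72537 - 1.70194 = 0.02343
  Vd = 0.70911 / 0.02343 = 30.27

30.27


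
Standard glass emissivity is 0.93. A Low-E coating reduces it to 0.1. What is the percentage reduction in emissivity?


Percentage reduction = (1 - coated/uncoated) * 100
  Ratio = 0.1 / 0.93 = 0.1075
  Reduction = (1 - 0.1075) * 100 = 89.2%

89.2%


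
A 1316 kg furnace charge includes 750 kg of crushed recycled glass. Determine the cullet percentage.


Cullet ratio = (cullet mass / total batch mass) * 100
  Ratio = 750 / 1316 * 100 = 56.99%

56.99%


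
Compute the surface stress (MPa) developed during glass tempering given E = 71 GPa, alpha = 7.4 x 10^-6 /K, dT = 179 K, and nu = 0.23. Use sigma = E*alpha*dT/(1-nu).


Tempering stress: sigma = E * alpha * dT / (1 - nu)
  E (MPa) = 71 * 1000 = 71000
  Numerator = 71000 * (7.4 x 10^-6) * 179 = 94.0466
  Denominator = 1 - 0.23 = 0.77
  sigma = 94.0466 / 0.77 = 122.1 MPa

122.1 MPa


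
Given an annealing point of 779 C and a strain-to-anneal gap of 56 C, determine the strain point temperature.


Strain point = annealing point - difference:
  T_strain = 779 - 56 = 723 C

723 C


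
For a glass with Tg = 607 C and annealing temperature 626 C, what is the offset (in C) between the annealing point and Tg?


Offset = T_anneal - Tg:
  offset = 626 - 607 = 19 C

19 C


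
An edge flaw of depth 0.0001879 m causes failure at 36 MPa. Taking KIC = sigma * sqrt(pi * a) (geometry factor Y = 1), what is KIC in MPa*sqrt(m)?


Fracture toughness: KIC = sigma * sqrt(pi * a)
  pi * a = pi * 0.0001879 = 0.000590305
  sqrt(pi * a) = 0.024296
  KIC = 36 * 0.024296 = 0.875 MPa*sqrt(m)

0.875 MPa*sqrt(m)


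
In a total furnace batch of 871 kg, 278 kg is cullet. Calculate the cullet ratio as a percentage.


Cullet ratio = (cullet mass / total batch mass) * 100
  Ratio = 278 / 871 * 100 = 31.92%

31.92%


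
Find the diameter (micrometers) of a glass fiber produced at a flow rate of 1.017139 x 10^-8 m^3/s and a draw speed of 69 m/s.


Cross-sectional area from continuity:
  A = Q / v = 1.017139 x 10^-8 / 69 = 1.474114 x 10^-10 m^2
Diameter from circular cross-section:
  d = sqrt(4A / pi) * 10^6 (m -> um)
  d = sqrt(4 * 1.474114 x 10^-10 / pi) * 10^6 = 13.7 um

13.7 um


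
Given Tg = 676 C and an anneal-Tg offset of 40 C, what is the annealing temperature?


The annealing temperature is Tg plus the offset:
  T_anneal = 676 + 40 = 716 C

716 C


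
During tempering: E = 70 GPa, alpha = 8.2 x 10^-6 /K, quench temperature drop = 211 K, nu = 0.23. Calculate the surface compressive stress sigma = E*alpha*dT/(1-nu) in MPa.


Tempering stress: sigma = E * alpha * dT / (1 - nu)
  E (MPa) = 70 * 1000 = 70000
  Numerator = 70000 * (8.2 x 10^-6) * 211 = 121.114
  Denominator = 1 - 0.23 = 0.77
  sigma = 121.114 / 0.77 = 157.3 MPa

157.3 MPa


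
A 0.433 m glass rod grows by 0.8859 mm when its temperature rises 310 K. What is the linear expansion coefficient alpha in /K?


Rearrange dL = alpha * L0 * dT for alpha:
  alpha = dL / (L0 * dT)
  alpha = (0.8859 / 1000) / (0.433 * 310) = 0.0000066 /K = 6.6 x 10^-6 /K

6.6 x 10^-6 /K


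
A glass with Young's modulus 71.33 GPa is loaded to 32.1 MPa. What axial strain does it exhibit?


Rearrange E = sigma / epsilon:
  epsilon = sigma / E
  E (MPa) = 71.33 * 1000 = 71330
  epsilon = 32.1 / 71330 = 0.00045

0.00045


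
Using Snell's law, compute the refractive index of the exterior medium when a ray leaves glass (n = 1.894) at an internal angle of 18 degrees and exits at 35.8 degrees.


Apply Snell's law: n1 * sin(theta1) = n2 * sin(theta2)
  n2 = n1 * sin(theta1) / sin(theta2)
  sin(18) = 0.309017
  sin(35.8) = 0.584958
  n2 = 1.894 * 0.309017 / 0.584958 = 1.0005

1.0005


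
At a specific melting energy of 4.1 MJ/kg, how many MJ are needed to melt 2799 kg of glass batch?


Total energy = mass * specific energy
  E = 2799 * 4.1 = 11475.9 MJ

11475.9 MJ


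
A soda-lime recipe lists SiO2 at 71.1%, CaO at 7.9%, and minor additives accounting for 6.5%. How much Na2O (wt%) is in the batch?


Pieces sum to 100%:
  Na2O = 100 - (SiO2 + CaO + others)
  Na2O = 100 - (71.1 + 7.9 + 6.5) = 14.5%

14.5%


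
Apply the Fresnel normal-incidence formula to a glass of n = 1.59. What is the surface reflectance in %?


Fresnel reflectance at normal incidence:
  R = ((n - 1)/(n + 1))^2
  (n - 1)/(n + 1) = (1.59 - 1)/(1.59 + 1) = 0.227799
  R = 0.227799^2 = 0.0518924
  R(%) = 0.0518924 * 100 = 5.189%

5.189%


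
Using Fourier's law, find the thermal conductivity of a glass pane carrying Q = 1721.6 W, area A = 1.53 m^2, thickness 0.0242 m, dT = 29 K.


Fourier's law rearranged: k = Q * t / (A * dT)
  Numerator = 1721.6 * 0.0242 = 41.66272
  Denominator = 1.53 * 29 = 44.37
  k = 41.66272 / 44.37 = 0.939 W/mK

0.939 W/mK


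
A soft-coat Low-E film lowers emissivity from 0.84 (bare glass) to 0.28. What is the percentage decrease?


Percentage reduction = (1 - coated/uncoated) * 100
  Ratio = 0.28 / 0.84 = 0.3333
  Reduction = (1 - 0.3333) * 100 = 66.7%

66.7%


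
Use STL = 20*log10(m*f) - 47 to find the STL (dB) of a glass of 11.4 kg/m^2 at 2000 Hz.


Mass law: STL = 20 * log10(m * f) - 47
  m * f = 11.4 * 2000 = 22800
  log10(22800) = 4.35793
  STL = 20 * 4.35793 - 47 = 87.1586 - 47 = 40.2 dB

40.2 dB


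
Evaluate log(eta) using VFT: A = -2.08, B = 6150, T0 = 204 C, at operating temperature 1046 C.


VFT equation: log(eta) = A + B / (T - T0)
  T - T0 = 1046 - 204 = 842
  B / (T - T0) = 6150 / 842 = 7.304
  log(eta) = -2.08 + 7.304 = 5.224

5.224


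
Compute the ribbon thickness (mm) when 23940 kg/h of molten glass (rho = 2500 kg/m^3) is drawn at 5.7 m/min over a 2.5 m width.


Ribbon cross-section from mass balance:
  Volume rate = throughput / density = 23940 / 2500 = 9.576 m^3/h
  thickness = volume rate / (speed * 60 * width), i.e.
  thickness = throughput / (60 * speed * width * density) * 1000
  thickness = 23940 / (60 * 5.7 * 2.5 * 2500) * 1000 = 11.2 mm

11.2 mm


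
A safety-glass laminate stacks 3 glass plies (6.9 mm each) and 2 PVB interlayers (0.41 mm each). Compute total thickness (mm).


Total thickness = glass contribution + PVB contribution
  Glass: 3 * 6.9 = 20.7 mm
  PVB: 2 * 0.41 = 0.82 mm
  Total = 20.7 + 0.82 = 21.52 mm

21.52 mm


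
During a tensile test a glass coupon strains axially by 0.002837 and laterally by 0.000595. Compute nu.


Poisson's ratio: nu = lateral strain / axial strain
  nu = 0.000595 / 0.002837 = 0.2097

0.2097


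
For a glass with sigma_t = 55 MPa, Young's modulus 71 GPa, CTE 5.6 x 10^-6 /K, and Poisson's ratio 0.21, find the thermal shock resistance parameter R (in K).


Thermal shock resistance: R = sigma * (1 - nu) / (E * alpha)
  Numerator = 55 * (1 - 0.21) = 43.45
  Denominator = 71 * 1000 * (5.6 x 10^-6) = 0.3976
  R = 43.45 / 0.3976 = 109.3 K

109.3 K


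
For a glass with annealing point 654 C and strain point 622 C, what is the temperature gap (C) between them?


Gap = T_anneal - T_strain:
  gap = 654 - 622 = 32 C

32 C


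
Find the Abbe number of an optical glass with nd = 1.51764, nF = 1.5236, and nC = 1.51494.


Abbe number formula: Vd = (nd - 1) / (nF - nC)
  nd - 1 = 1.51764 - 1 = 0.51764
  nF - nC = 1.5236 - 1.51494 = 0.00866
  Vd = 0.51764 / 0.00866 = 59.77

59.77


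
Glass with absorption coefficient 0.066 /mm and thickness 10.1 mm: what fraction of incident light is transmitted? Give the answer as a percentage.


Beer-Lambert law: T = exp(-alpha * thickness)
  exponent = -0.066 * 10.1 = -0.6666
  T = exp(-0.6666) = 0.5135
  Percentage = 0.5135 * 100 = 51.35%

51.35%


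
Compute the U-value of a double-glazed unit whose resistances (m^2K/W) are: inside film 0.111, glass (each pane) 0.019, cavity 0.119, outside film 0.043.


Total thermal resistance (series):
  R_total = R_in + R_glass + R_air + R_glass + R_out
  R_total = 0.111 + 0.019 + 0.119 + 0.019 + 0.043 = 0.311 m^2K/W
U-value = 1 / R_total = 1 / 0.311 = 3.215 W/m^2K

3.215 W/m^2K


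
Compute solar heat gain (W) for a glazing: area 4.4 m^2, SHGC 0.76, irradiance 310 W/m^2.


Solar heat gain: Q = Area * SHGC * Irradiance
  Q = 4.4 * 0.76 * 310 = 1036.6 W

1036.6 W


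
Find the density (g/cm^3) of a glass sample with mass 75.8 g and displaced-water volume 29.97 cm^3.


Use the definition of density:
  rho = mass / volume
  rho = 75.8 / 29.97 = 2.529 g/cm^3

2.529 g/cm^3


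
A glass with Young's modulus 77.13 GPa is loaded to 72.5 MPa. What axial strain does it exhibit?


Rearrange E = sigma / epsilon:
  epsilon = sigma / E
  E (MPa) = 77.13 * 1000 = 77130
  epsilon = 72.5 / 77130 = 0.00094

0.00094


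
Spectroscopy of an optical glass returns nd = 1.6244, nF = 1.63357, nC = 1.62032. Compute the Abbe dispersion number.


Abbe number formula: Vd = (nd - 1) / (nF - nC)
  nd - 1 = 1.6244 - 1 = 0.6244
  nF - nC = 1.63357 - 1.62032 = 0.01325
  Vd = 0.6244 / 0.01325 = 47.12

47.12


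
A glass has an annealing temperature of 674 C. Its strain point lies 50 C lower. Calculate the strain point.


Strain point = annealing point - difference:
  T_strain = 674 - 50 = 624 C

624 C


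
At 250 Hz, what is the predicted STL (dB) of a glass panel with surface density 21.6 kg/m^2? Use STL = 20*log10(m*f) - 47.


Mass law: STL = 20 * log10(m * f) - 47
  m * f = 21.6 * 250 = 5400
  log10(5400) = 3.73239
  STL = 20 * 3.73239 - 47 = 74.6478 - 47 = 27.6 dB

27.6 dB


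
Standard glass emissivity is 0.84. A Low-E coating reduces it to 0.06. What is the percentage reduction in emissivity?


Percentage reduction = (1 - coated/uncoated) * 100
  Ratio = 0.06 / 0.84 = 0.0714
  Reduction = (1 - 0.0714) * 100 = 92.9%

92.9%


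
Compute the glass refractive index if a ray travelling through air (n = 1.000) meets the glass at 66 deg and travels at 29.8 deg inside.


Apply Snell's law: n1 * sin(theta1) = n2 * sin(theta2)
  n2 = n1 * sin(theta1) / sin(theta2)
  sin(66) = 0.913545
  sin(29.8) = 0.496974
  n2 = 1.000 * 0.913545 / 0.496974 = 1.8382

1.8382


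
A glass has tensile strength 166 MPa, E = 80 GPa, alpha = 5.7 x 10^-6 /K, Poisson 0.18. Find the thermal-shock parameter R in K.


Thermal shock resistance: R = sigma * (1 - nu) / (E * alpha)
  Numerator = 166 * (1 - 0.18) = 136.12
  Denominator = 80 * 1000 * (5.7 x 10^-6) = 0.456
  R = 136.12 / 0.456 = 298.5 K

298.5 K


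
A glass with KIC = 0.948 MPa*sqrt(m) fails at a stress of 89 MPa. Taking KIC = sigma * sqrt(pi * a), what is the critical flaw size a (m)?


Rearrange KIC = sigma * sqrt(pi * a):
  sqrt(pi * a) = KIC / sigma
  sqrt(pi * a) = 0.948 / 89 = 0.010652
  a = (KIC / sigma)^2 / pi
  a = 0.010652^2 / pi = 0.0000361 m

0.0000361 m


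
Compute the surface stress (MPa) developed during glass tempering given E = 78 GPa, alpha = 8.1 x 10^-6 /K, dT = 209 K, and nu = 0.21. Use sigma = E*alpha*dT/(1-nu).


Tempering stress: sigma = E * alpha * dT / (1 - nu)
  E (MPa) = 78 * 1000 = 78000
  Numerator = 78000 * (8.1 x 10^-6) * 209 = 132.0462
  Denominator = 1 - 0.21 = 0.79
  sigma = 132.0462 / 0.79 = 167.1 MPa

167.1 MPa


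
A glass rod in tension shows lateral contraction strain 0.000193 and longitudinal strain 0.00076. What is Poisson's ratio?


Poisson's ratio: nu = lateral strain / axial strain
  nu = 0.000193 / 0.00076 = 0.2539

0.2539


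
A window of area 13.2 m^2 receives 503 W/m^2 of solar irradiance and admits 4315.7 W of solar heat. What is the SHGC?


Rearrange Q = Area * SHGC * Irradiance:
  SHGC = Q / (Area * Irradiance)
  SHGC = 4315.7 / (13.2 * 503) = 0.65

0.65


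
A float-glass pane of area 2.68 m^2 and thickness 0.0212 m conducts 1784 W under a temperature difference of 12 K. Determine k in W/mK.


Fourier's law rearranged: k = Q * t / (A * dT)
  Numerator = 1784 * 0.0212 = 37.8208
  Denominator = 2.68 * 12 = 32.16
  k = 37.8208 / 32.16 = 1.176 W/mK

1.176 W/mK


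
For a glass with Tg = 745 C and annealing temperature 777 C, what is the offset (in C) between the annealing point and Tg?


Offset = T_anneal - Tg:
  offset = 777 - 745 = 32 C

32 C


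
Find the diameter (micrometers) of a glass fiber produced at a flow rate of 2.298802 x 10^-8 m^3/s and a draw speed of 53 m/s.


Cross-sectional area from continuity:
  A = Q / v = 2.298802 x 10^-8 / 53 = 4.337362 x 10^-10 m^2
Diameter from circular cross-section:
  d = sqrt(4A / pi) * 10^6 (m -> um)
  d = sqrt(4 * 4.337362 x 10^-10 / pi) * 10^6 = 23.5 um

23.5 um
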